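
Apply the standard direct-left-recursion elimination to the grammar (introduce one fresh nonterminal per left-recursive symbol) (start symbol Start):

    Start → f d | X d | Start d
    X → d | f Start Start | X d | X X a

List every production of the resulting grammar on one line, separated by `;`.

Start, X are directly left-recursive.
For Start: α = {d}, β = {f d, X d}. Rewrite as Start → β Start1 and Start1 → α Start1 | ε.
For X: α = {d, X a}, β = {d, f Start Start}. Rewrite as X → β X1 and X1 → α X1 | ε.

Start → f d Start1 | X d Start1; X → d X1 | f Start Start X1; Start1 → d Start1 | ε; X1 → d X1 | X a X1 | ε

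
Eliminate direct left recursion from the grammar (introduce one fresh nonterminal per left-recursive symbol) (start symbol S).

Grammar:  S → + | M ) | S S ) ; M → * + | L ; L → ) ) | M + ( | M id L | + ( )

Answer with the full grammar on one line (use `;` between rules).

Directly left-recursive nonterminal: S.
For S: α = {S )}, β = {+, M )}. Rewrite as S → β S' and S' → α S' | ε.

S → + S' | M ) S'; M → * + | L; L → ) ) | M + ( | M id L | + ( ); S' → S ) S' | ε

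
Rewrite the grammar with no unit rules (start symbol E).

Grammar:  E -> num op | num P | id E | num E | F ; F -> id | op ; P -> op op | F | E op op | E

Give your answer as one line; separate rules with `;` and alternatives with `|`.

Unit pairs: E ⇒* {F}; P ⇒* {E, F}.
For every A with A ⇒* B via unit rules, add B's non-unit alternatives to A; then delete every rule of the form X → Y.

E -> num op | num P | id E | num E | id | op; F -> id | op; P -> num op | num P | id E | num E | id | op | op op | E op op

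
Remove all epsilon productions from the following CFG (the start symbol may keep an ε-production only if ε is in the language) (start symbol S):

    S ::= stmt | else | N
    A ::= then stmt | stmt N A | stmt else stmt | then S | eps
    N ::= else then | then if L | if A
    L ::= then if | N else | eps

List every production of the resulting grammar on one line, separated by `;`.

Nullable nonterminals: {A, L}.
ε ∉ L(G), so no ε-production is kept.
Add the nullable-subset variants: A → stmt N A gives stmt N A | stmt N. N → then if L gives then if L | then if. N → if A gives if A | if.

S ::= stmt | else | N; A ::= then stmt | stmt N A | stmt N | stmt else stmt | then S; N ::= else then | then if L | then if | if A | if; L ::= then if | N else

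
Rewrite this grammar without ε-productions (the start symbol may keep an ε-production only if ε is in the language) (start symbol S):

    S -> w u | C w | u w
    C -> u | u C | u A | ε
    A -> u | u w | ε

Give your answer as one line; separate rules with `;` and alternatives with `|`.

The nullable symbols are {A, C}.
ε ∉ L(G), so no ε-production is kept.
Expand every rule over subsets of its nullable positions: S → C w gives C w | w.

S -> w u | C w | w | u w; C -> u | u C | u A; A -> u | u w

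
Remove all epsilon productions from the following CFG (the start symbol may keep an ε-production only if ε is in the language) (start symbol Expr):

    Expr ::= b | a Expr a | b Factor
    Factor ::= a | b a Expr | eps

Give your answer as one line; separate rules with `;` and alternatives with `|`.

The nullable symbols are {Factor}.
ε ∉ L(G), so no ε-production is kept.

Expr ::= b | a Expr a | b Factor; Factor ::= a | b a Expr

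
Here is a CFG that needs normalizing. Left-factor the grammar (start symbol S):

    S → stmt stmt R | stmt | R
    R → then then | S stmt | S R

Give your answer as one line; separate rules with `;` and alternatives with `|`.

S has alternatives sharing prefix 'stmt': factor to S → stmt S' with S' → stmt R | ε.
R has alternatives sharing prefix 'S': factor to R → S R' with R' → stmt | R.

S → R | stmt S'; R → then then | S R'; S' → stmt R | epsilon; R' → stmt | R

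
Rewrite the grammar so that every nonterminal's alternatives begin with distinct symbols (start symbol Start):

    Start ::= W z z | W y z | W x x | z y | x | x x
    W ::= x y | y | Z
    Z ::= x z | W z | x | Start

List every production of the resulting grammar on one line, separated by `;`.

Start ::= z y | W Start1 | x Start2; W ::= x y | y | Z; Z ::= W z | Start | x Z1; Start1 ::= z z | y z | x x; Start2 ::= epsilon | x; Z1 ::= z | epsilon

Start has alternatives sharing prefix 'W': factor to Start → W Start1 with Start1 → z z | y z | x x.
Start has alternatives sharing prefix 'x': factor to Start → x Start2 with Start2 → ε | x.
Z has alternatives sharing prefix 'x': factor to Z → x Z1 with Z1 → z | ε.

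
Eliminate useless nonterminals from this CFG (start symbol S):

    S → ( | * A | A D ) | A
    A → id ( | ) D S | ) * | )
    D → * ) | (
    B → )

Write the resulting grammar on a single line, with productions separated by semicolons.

Generating nonterminals: {A, B, D, S}.
Reachable from S after that: {A, D, S}.
Removed useless symbols: {B} and every production mentioning them.

S → ( | * A | A D ) | A; A → id ( | ) D S | ) * | ); D → * ) | (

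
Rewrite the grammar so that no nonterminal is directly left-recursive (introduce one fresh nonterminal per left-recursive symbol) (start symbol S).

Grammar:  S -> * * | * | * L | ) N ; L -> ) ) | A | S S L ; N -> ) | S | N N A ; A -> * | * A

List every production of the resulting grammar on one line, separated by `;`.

S -> * * | * | * L | ) N; L -> ) ) | A | S S L; N -> ) N' | S N'; A -> * | * A; N' -> N A N' | ε

Left recursion appears on N.
For N: α = {N A}, β = {), S}. Rewrite as N → β N' and N' → α N' | ε.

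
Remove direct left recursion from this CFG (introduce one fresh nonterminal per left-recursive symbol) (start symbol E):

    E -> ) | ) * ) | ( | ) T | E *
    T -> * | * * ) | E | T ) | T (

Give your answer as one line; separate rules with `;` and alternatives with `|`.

E -> ) E' | ) * ) E' | ( E' | ) T E'; T -> * T' | * * ) T' | E T'; E' -> * E' | epsilon; T' -> ) T' | ( T' | epsilon

E, T are directly left-recursive.
For E: α = {*}, β = {), ) * ), (, ) T}. Rewrite as E → β E' and E' → α E' | ε.
For T: α = {), (}, β = {*, * * ), E}. Rewrite as T → β T' and T' → α T' | ε.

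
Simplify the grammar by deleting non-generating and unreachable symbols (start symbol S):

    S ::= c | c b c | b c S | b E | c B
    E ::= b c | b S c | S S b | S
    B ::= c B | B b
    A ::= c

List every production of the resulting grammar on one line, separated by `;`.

S ::= c | c b c | b c S | b E; E ::= b c | b S c | S S b | S

Generating nonterminals: {A, E, S}.
Reachable from S after that: {E, S}.
Removed useless symbols: {A, B} and every production mentioning them.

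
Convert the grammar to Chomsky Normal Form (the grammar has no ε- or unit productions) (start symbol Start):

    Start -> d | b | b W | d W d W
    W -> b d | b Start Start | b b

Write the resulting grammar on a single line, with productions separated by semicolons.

Introduce a nonterminal for each terminal appearing in a rule of length ≥ 2: X1 → b, X2 → d.
Binarize each right-hand side of length ≥ 3 by chaining fresh nonterminals (Y1, Y2, …): affected rules were Start → X2 W X2 W; W → X1 Start Start.

Start -> d | b | X1 W | X2 Y1; W -> X1 X2 | X1 Y3 | X1 X1; X1 -> b; X2 -> d; Y1 -> W Y2; Y2 -> X2 W; Y3 -> Start Start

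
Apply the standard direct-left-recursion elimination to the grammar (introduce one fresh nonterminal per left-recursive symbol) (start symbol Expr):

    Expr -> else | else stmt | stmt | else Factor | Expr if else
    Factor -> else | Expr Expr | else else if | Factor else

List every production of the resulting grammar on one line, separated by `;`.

Expr -> else Expr1 | else stmt Expr1 | stmt Expr1 | else Factor Expr1; Factor -> else Factor1 | Expr Expr Factor1 | else else if Factor1; Expr1 -> if else Expr1 | ε; Factor1 -> else Factor1 | ε

Left recursion appears on Expr, Factor.
For Expr: α = {if else}, β = {else, else stmt, stmt, else Factor}. Rewrite as Expr → β Expr1 and Expr1 → α Expr1 | ε.
For Factor: α = {else}, β = {else, Expr Expr, else else if}. Rewrite as Factor → β Factor1 and Factor1 → α Factor1 | ε.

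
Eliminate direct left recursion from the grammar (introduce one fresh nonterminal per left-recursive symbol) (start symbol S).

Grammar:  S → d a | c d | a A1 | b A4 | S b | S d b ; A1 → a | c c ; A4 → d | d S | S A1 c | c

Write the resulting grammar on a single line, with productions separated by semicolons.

S → d a S' | c d S' | a A1 S' | b A4 S'; A1 → a | c c; A4 → d | d S | S A1 c | c; S' → b S' | d b S' | eps

S is directly left-recursive.
For S: α = {b, d b}, β = {d a, c d, a A1, b A4}. Rewrite as S → β S' and S' → α S' | ε.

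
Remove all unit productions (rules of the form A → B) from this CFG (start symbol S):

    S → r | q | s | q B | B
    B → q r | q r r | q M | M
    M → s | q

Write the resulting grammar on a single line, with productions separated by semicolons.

Unit pairs: B ⇒* {M}; S ⇒* {B, M}.
Replace each nonterminal's rules with the union of the non-unit rules of every nonterminal it unit-derives.

S → q r | q r r | q M | r | q | s | q B; B → q r | q r r | q M | s | q; M → s | q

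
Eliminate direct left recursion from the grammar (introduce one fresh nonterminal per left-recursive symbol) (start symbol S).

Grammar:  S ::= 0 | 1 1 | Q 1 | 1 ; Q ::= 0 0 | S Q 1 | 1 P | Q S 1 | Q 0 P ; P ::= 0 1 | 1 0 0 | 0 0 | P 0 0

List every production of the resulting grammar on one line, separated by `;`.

Left recursion appears on Q, P.
For Q: α = {S 1, 0 P}, β = {0 0, S Q 1, 1 P}. Rewrite as Q → β Q' and Q' → α Q' | ε.
For P: α = {0 0}, β = {0 1, 1 0 0, 0 0}. Rewrite as P → β P' and P' → α P' | ε.

S ::= 0 | 1 1 | Q 1 | 1; Q ::= 0 0 Q' | S Q 1 Q' | 1 P Q'; P ::= 0 1 P' | 1 0 0 P' | 0 0 P'; Q' ::= S 1 Q' | 0 P Q' | eps; P' ::= 0 0 P' | eps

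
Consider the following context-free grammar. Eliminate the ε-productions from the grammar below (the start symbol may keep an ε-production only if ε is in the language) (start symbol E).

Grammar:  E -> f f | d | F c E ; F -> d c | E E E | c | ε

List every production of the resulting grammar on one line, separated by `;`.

E -> f f | d | F c E | c E; F -> d c | E E E | c

Nullable nonterminals: {F}.
ε ∉ L(G), so no ε-production is kept.
Expand every rule over subsets of its nullable positions: E → F c E gives F c E | c E.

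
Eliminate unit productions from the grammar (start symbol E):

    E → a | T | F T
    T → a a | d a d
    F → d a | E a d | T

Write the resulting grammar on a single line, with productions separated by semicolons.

Unit pairs: E ⇒* {T}; F ⇒* {T}.
For every A with A ⇒* B via unit rules, add B's non-unit alternatives to A; then delete every rule of the form X → Y.

E → a | F T | a a | d a d; T → a a | d a d; F → d a | E a d | a a | d a d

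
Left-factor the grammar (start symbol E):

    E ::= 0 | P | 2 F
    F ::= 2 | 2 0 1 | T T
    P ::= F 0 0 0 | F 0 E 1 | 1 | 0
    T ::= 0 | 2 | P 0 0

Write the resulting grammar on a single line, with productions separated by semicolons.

F has alternatives sharing prefix '2': factor to F → 2 F' with F' → ε | 0 1.
P has alternatives sharing prefix 'F 0': factor to P → F 0 P' with P' → 0 0 | E 1.

E ::= 0 | P | 2 F; F ::= T T | 2 F'; P ::= 1 | 0 | F 0 P'; T ::= 0 | 2 | P 0 0; F' ::= ε | 0 1; P' ::= 0 0 | E 1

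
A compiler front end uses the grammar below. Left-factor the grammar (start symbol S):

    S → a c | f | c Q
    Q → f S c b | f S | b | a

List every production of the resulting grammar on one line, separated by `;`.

Q has alternatives sharing prefix 'f S': factor to Q → f S Q' with Q' → c b | ε.

S → a c | f | c Q; Q → b | a | f S Q'; Q' → c b | epsilon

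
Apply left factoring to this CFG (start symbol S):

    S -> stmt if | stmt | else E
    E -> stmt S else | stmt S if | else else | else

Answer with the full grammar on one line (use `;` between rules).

S -> else E | stmt S'; E -> stmt S E' | else E''; S' -> if | ε; E' -> else | if; E'' -> else | ε

S has alternatives sharing prefix 'stmt': factor to S → stmt S' with S' → if | ε.
E has alternatives sharing prefix 'stmt S': factor to E → stmt S E' with E' → else | if.
E has alternatives sharing prefix 'else': factor to E → else E'' with E'' → else | ε.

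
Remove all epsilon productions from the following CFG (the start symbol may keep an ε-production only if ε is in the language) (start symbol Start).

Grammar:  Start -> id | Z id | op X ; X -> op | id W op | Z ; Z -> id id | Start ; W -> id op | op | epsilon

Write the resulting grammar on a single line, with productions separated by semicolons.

Nullable set = {W}.
ε ∉ L(G), so no ε-production is kept.
For each production, add variants omitting each subset of nullable occurrences: X → id W op gives id W op | id op.

Start -> id | Z id | op X; X -> op | id W op | id op | Z; Z -> id id | Start; W -> id op | op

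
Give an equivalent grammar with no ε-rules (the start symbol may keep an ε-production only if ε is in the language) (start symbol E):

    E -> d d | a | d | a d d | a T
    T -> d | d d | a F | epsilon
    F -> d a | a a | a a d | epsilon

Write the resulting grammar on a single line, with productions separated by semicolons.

Nullable nonterminals: {F, T}.
ε ∉ L(G), so no ε-production is kept.
Expand every rule over subsets of its nullable positions: T → a F gives a F | a.

E -> d d | a | d | a d d | a T; T -> d | d d | a F | a; F -> d a | a a | a a d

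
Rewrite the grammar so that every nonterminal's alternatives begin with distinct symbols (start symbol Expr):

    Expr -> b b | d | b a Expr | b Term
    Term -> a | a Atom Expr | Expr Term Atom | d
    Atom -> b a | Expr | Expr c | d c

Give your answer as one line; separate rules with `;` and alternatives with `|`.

Expr has alternatives sharing prefix 'b': factor to Expr → b Expr1 with Expr1 → b | a Expr | Term.
Term has alternatives sharing prefix 'a': factor to Term → a Term1 with Term1 → ε | Atom Expr.
Atom has alternatives sharing prefix 'Expr': factor to Atom → Expr Atom1 with Atom1 → ε | c.

Expr -> d | b Expr1; Term -> Expr Term Atom | d | a Term1; Atom -> b a | d c | Expr Atom1; Expr1 -> b | a Expr | Term; Term1 -> ε | Atom Expr; Atom1 -> ε | c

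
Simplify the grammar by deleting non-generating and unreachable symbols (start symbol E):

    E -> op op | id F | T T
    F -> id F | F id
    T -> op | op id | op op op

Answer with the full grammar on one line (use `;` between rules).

E -> op op | T T; T -> op | op id | op op op

Generating nonterminals: {E, T}.
Reachable from E after that: {E, T}.
Removed useless symbols: {F} and every production mentioning them.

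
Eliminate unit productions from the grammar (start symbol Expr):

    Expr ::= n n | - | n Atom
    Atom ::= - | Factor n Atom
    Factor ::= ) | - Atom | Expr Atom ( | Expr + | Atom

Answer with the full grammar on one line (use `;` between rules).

Unit pairs: Factor ⇒* {Atom}.
For each unit pair (A, B), copy every non-unit production of B to A, then drop all unit productions.

Expr ::= n n | - | n Atom; Atom ::= - | Factor n Atom; Factor ::= - | Factor n Atom | ) | - Atom | Expr Atom ( | Expr +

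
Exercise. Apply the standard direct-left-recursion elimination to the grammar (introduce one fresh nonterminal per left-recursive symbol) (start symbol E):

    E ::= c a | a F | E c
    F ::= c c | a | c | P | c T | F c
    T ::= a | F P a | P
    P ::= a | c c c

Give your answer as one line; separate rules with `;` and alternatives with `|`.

E ::= c a E' | a F E'; F ::= c c F' | a F' | c F' | P F' | c T F'; T ::= a | F P a | P; P ::= a | c c c; E' ::= c E' | ε; F' ::= c F' | ε

Directly left-recursive nonterminals: E, F.
For E: α = {c}, β = {c a, a F}. Rewrite as E → β E' and E' → α E' | ε.
For F: α = {c}, β = {c c, a, c, P, c T}. Rewrite as F → β F' and F' → α F' | ε.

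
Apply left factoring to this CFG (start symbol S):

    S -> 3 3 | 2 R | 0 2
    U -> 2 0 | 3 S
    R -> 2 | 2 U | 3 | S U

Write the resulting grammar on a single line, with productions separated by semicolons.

S -> 3 3 | 2 R | 0 2; U -> 2 0 | 3 S; R -> 3 | S U | 2 R'; R' -> epsilon | U

R has alternatives sharing prefix '2': factor to R → 2 R' with R' → ε | U.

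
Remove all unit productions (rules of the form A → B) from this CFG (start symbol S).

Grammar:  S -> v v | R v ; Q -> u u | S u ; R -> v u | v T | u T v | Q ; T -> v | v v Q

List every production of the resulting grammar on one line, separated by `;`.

S -> v v | R v; Q -> u u | S u; R -> u u | S u | v u | v T | u T v; T -> v | v v Q

Unit pairs: R ⇒* {Q}.
For each unit pair (A, B), copy every non-unit production of B to A, then drop all unit productions.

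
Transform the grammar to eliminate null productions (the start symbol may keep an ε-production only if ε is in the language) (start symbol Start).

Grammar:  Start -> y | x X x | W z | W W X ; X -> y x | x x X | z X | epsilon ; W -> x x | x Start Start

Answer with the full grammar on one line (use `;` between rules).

Start -> y | x X x | x x | W z | W W X | W W; X -> y x | x x X | x x | z X | z; W -> x x | x Start Start

Nullable nonterminals: {X}.
ε ∉ L(G), so no ε-production is kept.
Add the nullable-subset variants: Start → x X x gives x X x | x x. Start → W W X gives W W X | W W. X → x x X gives x x X | x x. X → z X gives z X | z.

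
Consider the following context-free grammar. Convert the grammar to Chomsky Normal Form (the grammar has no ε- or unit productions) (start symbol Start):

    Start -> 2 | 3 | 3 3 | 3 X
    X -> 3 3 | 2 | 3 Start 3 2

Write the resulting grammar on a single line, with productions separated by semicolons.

Introduce a nonterminal for each terminal appearing in a rule of length ≥ 2: X1 → 3, X2 → 2.
Binarize each right-hand side of length ≥ 3 by chaining fresh nonterminals (Y1, Y2, …): affected rules were X → X1 Start X1 X2.

Start -> 2 | 3 | X1 X1 | X1 X; X -> X1 X1 | 2 | X1 Y1; X1 -> 3; X2 -> 2; Y1 -> Start Y2; Y2 -> X1 X2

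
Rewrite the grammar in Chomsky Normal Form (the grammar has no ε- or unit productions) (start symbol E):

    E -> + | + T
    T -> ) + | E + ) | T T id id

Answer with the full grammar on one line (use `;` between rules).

E -> + | X1 T; T -> X2 X1 | E Y1 | T Y2; X1 -> +; X2 -> ); X3 -> id; Y1 -> X1 X2; Y2 -> T Y3; Y3 -> X3 X3

Introduce a nonterminal for each terminal appearing in a rule of length ≥ 2: X1 → +, X2 → ), X3 → id.
Binarize each right-hand side of length ≥ 3 by chaining fresh nonterminals (Y1, Y2, …): affected rules were T → E X1 X2; T → T T X3 X3.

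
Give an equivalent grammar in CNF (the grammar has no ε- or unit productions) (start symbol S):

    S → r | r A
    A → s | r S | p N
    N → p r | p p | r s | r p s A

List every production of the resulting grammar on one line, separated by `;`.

Introduce a nonterminal for each terminal appearing in a rule of length ≥ 2: X1 → r, X2 → p, X3 → s.
Binarize each right-hand side of length ≥ 3 by chaining fresh nonterminals (Y1, Y2, …): affected rules were N → X1 X2 X3 A.

S → r | X1 A; A → s | X1 S | X2 N; N → X2 X1 | X2 X2 | X1 X3 | X1 Y1; X1 → r; X2 → p; X3 → s; Y1 → X2 Y2; Y2 → X3 A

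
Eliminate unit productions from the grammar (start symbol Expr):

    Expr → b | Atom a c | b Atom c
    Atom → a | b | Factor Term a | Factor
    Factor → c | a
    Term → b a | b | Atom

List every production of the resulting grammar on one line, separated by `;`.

Expr → b | Atom a c | b Atom c; Atom → a | b | Factor Term a | c; Factor → c | a; Term → b a | b | a | Factor Term a | c

Unit pairs: Atom ⇒* {Factor}; Term ⇒* {Atom, Factor}.
For every A with A ⇒* B via unit rules, add B's non-unit alternatives to A; then delete every rule of the form X → Y.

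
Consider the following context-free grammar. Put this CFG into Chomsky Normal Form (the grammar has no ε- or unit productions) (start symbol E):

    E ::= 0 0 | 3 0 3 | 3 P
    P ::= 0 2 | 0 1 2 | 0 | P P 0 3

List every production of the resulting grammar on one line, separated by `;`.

E ::= X1 X1 | X2 Y1 | X2 P; P ::= X1 X3 | X1 Y2 | 0 | P Y3; X1 ::= 0; X2 ::= 3; X3 ::= 2; X4 ::= 1; Y1 ::= X1 X2; Y2 ::= X4 X3; Y3 ::= P Y4; Y4 ::= X1 X2

Introduce a nonterminal for each terminal appearing in a rule of length ≥ 2: X1 → 0, X2 → 3, X3 → 2, X4 → 1.
Binarize each right-hand side of length ≥ 3 by chaining fresh nonterminals (Y1, Y2, …): affected rules were E → X2 X1 X2; P → X1 X4 X3; P → P P X1 X2.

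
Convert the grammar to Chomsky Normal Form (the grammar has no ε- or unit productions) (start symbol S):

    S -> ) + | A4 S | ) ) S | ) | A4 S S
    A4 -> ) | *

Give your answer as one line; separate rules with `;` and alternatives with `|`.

S -> X1 X2 | A4 S | X1 Y1 | ) | A4 Y2; A4 -> ) | *; X1 -> ); X2 -> +; Y1 -> X1 S; Y2 -> S S

Introduce a nonterminal for each terminal appearing in a rule of length ≥ 2: X1 → ), X2 → +.
Binarize each right-hand side of length ≥ 3 by chaining fresh nonterminals (Y1, Y2, …): affected rules were S → X1 X1 S; S → A4 S S.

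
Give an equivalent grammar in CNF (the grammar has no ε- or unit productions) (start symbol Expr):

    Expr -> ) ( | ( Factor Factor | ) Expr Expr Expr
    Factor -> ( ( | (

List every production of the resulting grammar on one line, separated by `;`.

Expr -> X1 X2 | X2 Y1 | X1 Y2; Factor -> X2 X2 | (; X1 -> ); X2 -> (; Y1 -> Factor Factor; Y2 -> Expr Y3; Y3 -> Expr Expr

Introduce a nonterminal for each terminal appearing in a rule of length ≥ 2: X1 → ), X2 → (.
Binarize each right-hand side of length ≥ 3 by chaining fresh nonterminals (Y1, Y2, …): affected rules were Expr → X2 Factor Factor; Expr → X1 Expr Expr Expr.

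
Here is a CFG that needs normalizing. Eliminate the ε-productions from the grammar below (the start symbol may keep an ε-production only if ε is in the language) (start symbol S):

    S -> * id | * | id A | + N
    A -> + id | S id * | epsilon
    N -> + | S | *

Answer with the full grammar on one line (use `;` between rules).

S -> * id | * | id A | id | + N; A -> + id | S id *; N -> + | S | *

Nullable set = {A}.
ε ∉ L(G), so no ε-production is kept.
For each production, add variants omitting each subset of nullable occurrences: S → id A gives id A | id.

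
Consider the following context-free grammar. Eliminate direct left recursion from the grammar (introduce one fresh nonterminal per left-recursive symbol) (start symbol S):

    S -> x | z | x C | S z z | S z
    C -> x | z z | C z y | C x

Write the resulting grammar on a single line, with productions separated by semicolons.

S, C are directly left-recursive.
For S: α = {z z, z}, β = {x, z, x C}. Rewrite as S → β S' and S' → α S' | ε.
For C: α = {z y, x}, β = {x, z z}. Rewrite as C → β C' and C' → α C' | ε.

S -> x S' | z S' | x C S'; C -> x C' | z z C'; S' -> z z S' | z S' | ε; C' -> z y C' | x C' | ε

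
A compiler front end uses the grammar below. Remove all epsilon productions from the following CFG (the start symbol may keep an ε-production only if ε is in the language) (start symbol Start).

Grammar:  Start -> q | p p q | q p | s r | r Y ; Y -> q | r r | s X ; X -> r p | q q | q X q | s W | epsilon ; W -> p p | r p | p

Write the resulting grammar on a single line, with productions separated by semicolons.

Start -> q | p p q | q p | s r | r Y; Y -> q | r r | s X | s; X -> r p | q q | q X q | s W; W -> p p | r p | p

Nullable set = {X}.
ε ∉ L(G), so no ε-production is kept.
For each production, add variants omitting each subset of nullable occurrences: Y → s X gives s X | s.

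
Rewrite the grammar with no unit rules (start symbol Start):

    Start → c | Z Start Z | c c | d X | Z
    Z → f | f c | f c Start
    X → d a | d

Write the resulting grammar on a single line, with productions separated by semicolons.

Start → f | f c | f c Start | c | Z Start Z | c c | d X; Z → f | f c | f c Start; X → d a | d

Unit pairs: Start ⇒* {Z}.
Replace each nonterminal's rules with the union of the non-unit rules of every nonterminal it unit-derives.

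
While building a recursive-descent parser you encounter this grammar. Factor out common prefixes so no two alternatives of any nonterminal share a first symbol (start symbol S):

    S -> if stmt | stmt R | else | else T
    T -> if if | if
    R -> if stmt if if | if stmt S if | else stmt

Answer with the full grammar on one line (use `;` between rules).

S -> if stmt | stmt R | else S'; T -> if T'; R -> else stmt | if stmt R'; S' -> ε | T; T' -> if | ε; R' -> if if | S if

S has alternatives sharing prefix 'else': factor to S → else S' with S' → ε | T.
T has alternatives sharing prefix 'if': factor to T → if T' with T' → if | ε.
R has alternatives sharing prefix 'if stmt': factor to R → if stmt R' with R' → if if | S if.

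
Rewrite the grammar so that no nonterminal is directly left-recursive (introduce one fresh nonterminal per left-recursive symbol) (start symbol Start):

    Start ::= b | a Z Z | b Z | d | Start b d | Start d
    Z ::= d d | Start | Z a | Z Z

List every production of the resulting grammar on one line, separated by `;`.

Start ::= b Start1 | a Z Z Start1 | b Z Start1 | d Start1; Z ::= d d Z1 | Start Z1; Start1 ::= b d Start1 | d Start1 | ε; Z1 ::= a Z1 | Z Z1 | ε

Left recursion appears on Start, Z.
For Start: α = {b d, d}, β = {b, a Z Z, b Z, d}. Rewrite as Start → β Start1 and Start1 → α Start1 | ε.
For Z: α = {a, Z}, β = {d d, Start}. Rewrite as Z → β Z1 and Z1 → α Z1 | ε.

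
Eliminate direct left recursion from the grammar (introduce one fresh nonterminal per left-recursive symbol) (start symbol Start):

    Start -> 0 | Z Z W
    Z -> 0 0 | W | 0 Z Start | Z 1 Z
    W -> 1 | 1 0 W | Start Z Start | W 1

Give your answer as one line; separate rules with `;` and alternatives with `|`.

Directly left-recursive nonterminals: Z, W.
For Z: α = {1 Z}, β = {0 0, W, 0 Z Start}. Rewrite as Z → β Z1 and Z1 → α Z1 | ε.
For W: α = {1}, β = {1, 1 0 W, Start Z Start}. Rewrite as W → β W1 and W1 → α W1 | ε.

Start -> 0 | Z Z W; Z -> 0 0 Z1 | W Z1 | 0 Z Start Z1; W -> 1 W1 | 1 0 W W1 | Start Z Start W1; Z1 -> 1 Z Z1 | ε; W1 -> 1 W1 | ε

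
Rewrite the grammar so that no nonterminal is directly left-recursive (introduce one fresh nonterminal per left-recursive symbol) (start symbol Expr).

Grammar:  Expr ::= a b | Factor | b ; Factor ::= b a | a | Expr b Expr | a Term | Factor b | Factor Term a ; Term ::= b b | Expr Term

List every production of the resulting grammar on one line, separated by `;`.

Left recursion appears on Factor.
For Factor: α = {b, Term a}, β = {b a, a, Expr b Expr, a Term}. Rewrite as Factor → β Factor1 and Factor1 → α Factor1 | ε.

Expr ::= a b | Factor | b; Factor ::= b a Factor1 | a Factor1 | Expr b Expr Factor1 | a Term Factor1; Term ::= b b | Expr Term; Factor1 ::= b Factor1 | Term a Factor1 | ε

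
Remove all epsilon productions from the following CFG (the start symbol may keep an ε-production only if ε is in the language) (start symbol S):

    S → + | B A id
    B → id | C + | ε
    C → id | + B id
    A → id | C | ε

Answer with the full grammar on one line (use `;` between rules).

S → + | B A id | B id | A id | id; B → id | C +; C → id | + B id | + id; A → id | C

The nullable symbols are {A, B}.
ε ∉ L(G), so no ε-production is kept.
Expand every rule over subsets of its nullable positions: S → B A id gives B A id | B id | A id | id. C → + B id gives + B id | + id.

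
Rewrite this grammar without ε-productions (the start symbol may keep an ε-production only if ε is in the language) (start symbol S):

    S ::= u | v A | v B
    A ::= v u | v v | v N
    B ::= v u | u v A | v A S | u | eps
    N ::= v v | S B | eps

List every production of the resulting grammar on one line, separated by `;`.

Nullable nonterminals: {B, N}.
ε ∉ L(G), so no ε-production is kept.
For each production, add variants omitting each subset of nullable occurrences: S → v B gives v B | v. A → v N gives v N | v. N → S B gives S B | S.

S ::= u | v A | v B | v; A ::= v u | v v | v N | v; B ::= v u | u v A | v A S | u; N ::= v v | S B | S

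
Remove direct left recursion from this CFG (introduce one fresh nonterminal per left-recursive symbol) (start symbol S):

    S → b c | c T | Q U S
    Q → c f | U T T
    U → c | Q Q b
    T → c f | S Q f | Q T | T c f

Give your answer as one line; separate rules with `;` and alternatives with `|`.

S → b c | c T | Q U S; Q → c f | U T T; U → c | Q Q b; T → c f T' | S Q f T' | Q T T'; T' → c f T' | ε

Directly left-recursive nonterminal: T.
For T: α = {c f}, β = {c f, S Q f, Q T}. Rewrite as T → β T' and T' → α T' | ε.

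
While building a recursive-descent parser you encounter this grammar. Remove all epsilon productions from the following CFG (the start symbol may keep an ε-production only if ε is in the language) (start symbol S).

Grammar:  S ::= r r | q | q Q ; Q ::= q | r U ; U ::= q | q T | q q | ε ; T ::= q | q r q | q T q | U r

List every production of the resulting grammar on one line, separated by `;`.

S ::= r r | q | q Q; Q ::= q | r U | r; U ::= q | q T | q q; T ::= q | q r q | q T q | U r | r

Nullable set = {U}.
ε ∉ L(G), so no ε-production is kept.
Add the nullable-subset variants: Q → r U gives r U | r. T → U r gives U r | r.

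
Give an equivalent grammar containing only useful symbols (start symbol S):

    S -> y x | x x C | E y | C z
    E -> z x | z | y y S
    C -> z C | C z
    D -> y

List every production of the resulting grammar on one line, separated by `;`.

Generating nonterminals: {D, E, S}.
Reachable from S after that: {E, S}.
Removed useless symbols: {C, D} and every production mentioning them.

S -> y x | E y; E -> z x | z | y y S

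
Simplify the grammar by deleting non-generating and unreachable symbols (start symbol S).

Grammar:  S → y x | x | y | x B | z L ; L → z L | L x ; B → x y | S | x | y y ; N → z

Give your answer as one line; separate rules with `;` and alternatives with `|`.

Generating nonterminals: {B, N, S}.
Reachable from S after that: {B, S}.
Removed useless symbols: {L, N} and every production mentioning them.

S → y x | x | y | x B; B → x y | S | x | y y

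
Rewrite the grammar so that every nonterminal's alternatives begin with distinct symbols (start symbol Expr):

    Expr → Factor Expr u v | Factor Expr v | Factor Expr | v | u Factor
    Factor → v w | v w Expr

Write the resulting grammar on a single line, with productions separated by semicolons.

Expr has alternatives sharing prefix 'Factor Expr': factor to Expr → Factor Expr Expr1 with Expr1 → u v | v | ε.
Factor has alternatives sharing prefix 'v w': factor to Factor → v w Factor1 with Factor1 → ε | Expr.

Expr → v | u Factor | Factor Expr Expr1; Factor → v w Factor1; Expr1 → u v | v | ε; Factor1 → ε | Expr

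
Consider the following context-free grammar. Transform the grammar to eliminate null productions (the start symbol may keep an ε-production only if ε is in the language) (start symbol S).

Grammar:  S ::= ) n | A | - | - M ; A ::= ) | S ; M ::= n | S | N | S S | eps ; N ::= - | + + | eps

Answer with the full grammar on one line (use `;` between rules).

S ::= ) n | A | - | - M; A ::= ) | S; M ::= n | S | N | S S; N ::= - | + +

Nullable nonterminals: {M, N}.
ε ∉ L(G), so no ε-production is kept.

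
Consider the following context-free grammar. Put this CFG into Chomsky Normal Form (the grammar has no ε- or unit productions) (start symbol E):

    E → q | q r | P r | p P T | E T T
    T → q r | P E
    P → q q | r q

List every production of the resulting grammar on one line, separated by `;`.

E → q | X1 X2 | P X2 | X3 Y1 | E Y2; T → X1 X2 | P E; P → X1 X1 | X2 X1; X1 → q; X2 → r; X3 → p; Y1 → P T; Y2 → T T

Introduce a nonterminal for each terminal appearing in a rule of length ≥ 2: X1 → q, X2 → r, X3 → p.
Binarize each right-hand side of length ≥ 3 by chaining fresh nonterminals (Y1, Y2, …): affected rules were E → X3 P T; E → E T T.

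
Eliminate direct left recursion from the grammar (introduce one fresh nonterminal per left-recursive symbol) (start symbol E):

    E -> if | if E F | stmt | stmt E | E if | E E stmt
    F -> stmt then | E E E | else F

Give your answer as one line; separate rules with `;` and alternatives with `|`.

E is directly left-recursive.
For E: α = {if, E stmt}, β = {if, if E F, stmt, stmt E}. Rewrite as E → β E' and E' → α E' | ε.

E -> if E' | if E F E' | stmt E' | stmt E E'; F -> stmt then | E E E | else F; E' -> if E' | E stmt E' | ε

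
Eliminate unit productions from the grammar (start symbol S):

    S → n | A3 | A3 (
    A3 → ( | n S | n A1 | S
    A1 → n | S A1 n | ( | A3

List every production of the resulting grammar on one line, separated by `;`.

S → n | A3 ( | ( | n S | n A1; A3 → n | A3 ( | ( | n S | n A1; A1 → n | S A1 n | ( | A3 ( | n S | n A1

Unit pairs: A1 ⇒* {A3, S}; A3 ⇒* {S}; S ⇒* {A3}.
For each unit pair (A, B), copy every non-unit production of B to A, then drop all unit productions.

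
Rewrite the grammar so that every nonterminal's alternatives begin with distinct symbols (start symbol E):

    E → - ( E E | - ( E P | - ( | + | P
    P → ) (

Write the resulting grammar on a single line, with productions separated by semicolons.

E → + | P | - ( E'; P → ) (; E' → ε | E E''; E'' → E | P

E has alternatives sharing prefix '- (': factor to E → - ( E' with E' → E E | E P | ε.
E' has alternatives sharing prefix 'E': factor to E' → E E'' with E'' → E | P.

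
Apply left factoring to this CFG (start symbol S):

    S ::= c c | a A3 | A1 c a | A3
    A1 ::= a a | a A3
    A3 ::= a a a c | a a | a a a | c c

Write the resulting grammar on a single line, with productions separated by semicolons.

S ::= c c | a A3 | A1 c a | A3; A1 ::= a A1'; A3 ::= c c | a a A3'; A1' ::= a | A3; A3' ::= ε | a A3''; A3'' ::= c | ε

A1 has alternatives sharing prefix 'a': factor to A1 → a A1' with A1' → a | A3.
A3 has alternatives sharing prefix 'a a': factor to A3 → a a A3' with A3' → a c | ε | a.
A3' has alternatives sharing prefix 'a': factor to A3' → a A3'' with A3'' → c | ε.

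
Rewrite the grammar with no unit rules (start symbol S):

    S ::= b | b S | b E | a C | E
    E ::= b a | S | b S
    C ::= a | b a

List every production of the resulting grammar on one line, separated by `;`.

Unit pairs: E ⇒* {S}; S ⇒* {E}.
For each unit pair (A, B), copy every non-unit production of B to A, then drop all unit productions.

S ::= b a | b S | b | b E | a C; E ::= b a | b S | b | b E | a C; C ::= a | b a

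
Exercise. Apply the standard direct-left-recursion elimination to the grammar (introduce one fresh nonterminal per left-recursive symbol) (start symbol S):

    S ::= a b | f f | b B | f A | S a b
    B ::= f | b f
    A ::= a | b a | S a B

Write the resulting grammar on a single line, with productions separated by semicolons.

Directly left-recursive nonterminal: S.
For S: α = {a b}, β = {a b, f f, b B, f A}. Rewrite as S → β S' and S' → α S' | ε.

S ::= a b S' | f f S' | b B S' | f A S'; B ::= f | b f; A ::= a | b a | S a B; S' ::= a b S' | eps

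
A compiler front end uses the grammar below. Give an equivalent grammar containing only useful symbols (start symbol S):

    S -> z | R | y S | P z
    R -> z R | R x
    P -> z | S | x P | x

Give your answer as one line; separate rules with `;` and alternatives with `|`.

S -> z | y S | P z; P -> z | S | x P | x

Generating nonterminals: {P, S}.
Reachable from S after that: {P, S}.
Removed useless symbols: {R} and every production mentioning them.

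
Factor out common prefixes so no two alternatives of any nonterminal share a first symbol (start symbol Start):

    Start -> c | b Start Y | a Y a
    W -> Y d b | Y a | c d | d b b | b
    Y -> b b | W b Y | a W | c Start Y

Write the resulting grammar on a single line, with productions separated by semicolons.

Start -> c | b Start Y | a Y a; W -> c d | d b b | b | Y W1; Y -> b b | W b Y | a W | c Start Y; W1 -> d b | a

W has alternatives sharing prefix 'Y': factor to W → Y W1 with W1 → d b | a.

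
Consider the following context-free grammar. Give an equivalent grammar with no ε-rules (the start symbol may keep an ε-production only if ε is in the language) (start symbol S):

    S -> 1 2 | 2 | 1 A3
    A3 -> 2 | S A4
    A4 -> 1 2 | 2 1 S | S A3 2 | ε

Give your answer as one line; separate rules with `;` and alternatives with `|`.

Nullable set = {A4}.
ε ∉ L(G), so no ε-production is kept.
For each production, add variants omitting each subset of nullable occurrences: A3 → S A4 gives S A4 | S.

S -> 1 2 | 2 | 1 A3; A3 -> 2 | S A4 | S; A4 -> 1 2 | 2 1 S | S A3 2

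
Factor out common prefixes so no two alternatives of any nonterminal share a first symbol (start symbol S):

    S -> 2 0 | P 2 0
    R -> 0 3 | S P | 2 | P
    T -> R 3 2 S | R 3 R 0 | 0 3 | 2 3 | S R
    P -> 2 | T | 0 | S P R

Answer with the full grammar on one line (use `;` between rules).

T has alternatives sharing prefix 'R 3': factor to T → R 3 T' with T' → 2 S | R 0.

S -> 2 0 | P 2 0; R -> 0 3 | S P | 2 | P; T -> 0 3 | 2 3 | S R | R 3 T'; P -> 2 | T | 0 | S P R; T' -> 2 S | R 0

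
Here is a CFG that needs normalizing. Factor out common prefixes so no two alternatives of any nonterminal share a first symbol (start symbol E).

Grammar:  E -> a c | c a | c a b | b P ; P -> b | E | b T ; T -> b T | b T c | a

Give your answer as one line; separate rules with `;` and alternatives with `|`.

E has alternatives sharing prefix 'c a': factor to E → c a E' with E' → ε | b.
P has alternatives sharing prefix 'b': factor to P → b P' with P' → ε | T.
T has alternatives sharing prefix 'b T': factor to T → b T T' with T' → ε | c.

E -> a c | b P | c a E'; P -> E | b P'; T -> a | b T T'; E' -> ε | b; P' -> ε | T; T' -> ε | c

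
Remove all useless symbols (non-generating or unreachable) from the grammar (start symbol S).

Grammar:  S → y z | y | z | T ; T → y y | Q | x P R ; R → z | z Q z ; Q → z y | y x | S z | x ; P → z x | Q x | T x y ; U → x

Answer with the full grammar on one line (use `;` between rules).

S → y z | y | z | T; T → y y | Q | x P R; R → z | z Q z; Q → z y | y x | S z | x; P → z x | Q x | T x y

Generating nonterminals: {P, Q, R, S, T, U}.
Reachable from S after that: {P, Q, R, S, T}.
Removed useless symbols: {U} and every production mentioning them.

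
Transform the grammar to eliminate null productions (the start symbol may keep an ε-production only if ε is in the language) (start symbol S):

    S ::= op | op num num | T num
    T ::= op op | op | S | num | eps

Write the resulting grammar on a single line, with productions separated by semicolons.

Nullable set = {T}.
ε ∉ L(G), so no ε-production is kept.
Expand every rule over subsets of its nullable positions: S → T num gives T num | num.

S ::= op | op num num | T num | num; T ::= op op | op | S | num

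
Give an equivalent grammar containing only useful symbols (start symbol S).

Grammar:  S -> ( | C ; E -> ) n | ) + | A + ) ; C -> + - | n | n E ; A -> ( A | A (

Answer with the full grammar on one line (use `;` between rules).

S -> ( | C; E -> ) n | ) +; C -> + - | n | n E

Generating nonterminals: {C, E, S}.
Reachable from S after that: {C, E, S}.
Removed useless symbols: {A} and every production mentioning them.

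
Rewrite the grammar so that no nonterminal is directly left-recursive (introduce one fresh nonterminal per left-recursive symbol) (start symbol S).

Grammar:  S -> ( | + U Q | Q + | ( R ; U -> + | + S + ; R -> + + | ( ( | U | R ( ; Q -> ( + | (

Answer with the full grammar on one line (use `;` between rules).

S -> ( | + U Q | Q + | ( R; U -> + | + S +; R -> + + R' | ( ( R' | U R'; Q -> ( + | (; R' -> ( R' | ε

R is directly left-recursive.
For R: α = {(}, β = {+ +, ( (, U}. Rewrite as R → β R' and R' → α R' | ε.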